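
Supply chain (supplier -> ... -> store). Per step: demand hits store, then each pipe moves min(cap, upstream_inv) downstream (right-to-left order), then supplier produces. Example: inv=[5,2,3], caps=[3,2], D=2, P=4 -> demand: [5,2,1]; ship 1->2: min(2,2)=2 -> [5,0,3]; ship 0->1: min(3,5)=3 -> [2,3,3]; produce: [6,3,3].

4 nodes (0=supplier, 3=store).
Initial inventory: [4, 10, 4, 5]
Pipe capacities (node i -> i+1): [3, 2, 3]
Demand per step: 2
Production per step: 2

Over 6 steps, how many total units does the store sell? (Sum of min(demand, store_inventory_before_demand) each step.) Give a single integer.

Answer: 12

Derivation:
Step 1: sold=2 (running total=2) -> [3 11 3 6]
Step 2: sold=2 (running total=4) -> [2 12 2 7]
Step 3: sold=2 (running total=6) -> [2 12 2 7]
Step 4: sold=2 (running total=8) -> [2 12 2 7]
Step 5: sold=2 (running total=10) -> [2 12 2 7]
Step 6: sold=2 (running total=12) -> [2 12 2 7]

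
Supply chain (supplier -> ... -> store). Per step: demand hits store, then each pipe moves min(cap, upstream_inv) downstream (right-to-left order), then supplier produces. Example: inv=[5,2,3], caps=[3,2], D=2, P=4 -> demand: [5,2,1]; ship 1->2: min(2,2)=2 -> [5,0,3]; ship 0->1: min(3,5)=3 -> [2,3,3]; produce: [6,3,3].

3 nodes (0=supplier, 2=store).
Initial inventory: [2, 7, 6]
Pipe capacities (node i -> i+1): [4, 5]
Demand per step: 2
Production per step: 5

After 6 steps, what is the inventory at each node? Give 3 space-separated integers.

Step 1: demand=2,sold=2 ship[1->2]=5 ship[0->1]=2 prod=5 -> inv=[5 4 9]
Step 2: demand=2,sold=2 ship[1->2]=4 ship[0->1]=4 prod=5 -> inv=[6 4 11]
Step 3: demand=2,sold=2 ship[1->2]=4 ship[0->1]=4 prod=5 -> inv=[7 4 13]
Step 4: demand=2,sold=2 ship[1->2]=4 ship[0->1]=4 prod=5 -> inv=[8 4 15]
Step 5: demand=2,sold=2 ship[1->2]=4 ship[0->1]=4 prod=5 -> inv=[9 4 17]
Step 6: demand=2,sold=2 ship[1->2]=4 ship[0->1]=4 prod=5 -> inv=[10 4 19]

10 4 19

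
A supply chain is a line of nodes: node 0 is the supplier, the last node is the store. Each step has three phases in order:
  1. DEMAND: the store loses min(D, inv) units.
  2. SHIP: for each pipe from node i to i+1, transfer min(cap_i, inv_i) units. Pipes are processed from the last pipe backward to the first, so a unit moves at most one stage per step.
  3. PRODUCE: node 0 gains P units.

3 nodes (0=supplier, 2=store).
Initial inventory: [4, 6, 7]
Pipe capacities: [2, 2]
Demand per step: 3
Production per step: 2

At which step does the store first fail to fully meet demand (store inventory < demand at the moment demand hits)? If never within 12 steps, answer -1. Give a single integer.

Step 1: demand=3,sold=3 ship[1->2]=2 ship[0->1]=2 prod=2 -> [4 6 6]
Step 2: demand=3,sold=3 ship[1->2]=2 ship[0->1]=2 prod=2 -> [4 6 5]
Step 3: demand=3,sold=3 ship[1->2]=2 ship[0->1]=2 prod=2 -> [4 6 4]
Step 4: demand=3,sold=3 ship[1->2]=2 ship[0->1]=2 prod=2 -> [4 6 3]
Step 5: demand=3,sold=3 ship[1->2]=2 ship[0->1]=2 prod=2 -> [4 6 2]
Step 6: demand=3,sold=2 ship[1->2]=2 ship[0->1]=2 prod=2 -> [4 6 2]
Step 7: demand=3,sold=2 ship[1->2]=2 ship[0->1]=2 prod=2 -> [4 6 2]
Step 8: demand=3,sold=2 ship[1->2]=2 ship[0->1]=2 prod=2 -> [4 6 2]
Step 9: demand=3,sold=2 ship[1->2]=2 ship[0->1]=2 prod=2 -> [4 6 2]
Step 10: demand=3,sold=2 ship[1->2]=2 ship[0->1]=2 prod=2 -> [4 6 2]
Step 11: demand=3,sold=2 ship[1->2]=2 ship[0->1]=2 prod=2 -> [4 6 2]
Step 12: demand=3,sold=2 ship[1->2]=2 ship[0->1]=2 prod=2 -> [4 6 2]
First stockout at step 6

6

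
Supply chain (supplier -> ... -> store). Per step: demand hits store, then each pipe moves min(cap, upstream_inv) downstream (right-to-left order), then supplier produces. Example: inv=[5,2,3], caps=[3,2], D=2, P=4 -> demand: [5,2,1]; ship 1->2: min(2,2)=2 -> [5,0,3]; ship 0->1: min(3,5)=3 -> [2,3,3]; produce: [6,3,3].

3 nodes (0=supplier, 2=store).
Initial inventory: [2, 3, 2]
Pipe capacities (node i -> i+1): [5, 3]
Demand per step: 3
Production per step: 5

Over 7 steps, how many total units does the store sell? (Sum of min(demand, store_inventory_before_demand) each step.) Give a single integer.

Step 1: sold=2 (running total=2) -> [5 2 3]
Step 2: sold=3 (running total=5) -> [5 5 2]
Step 3: sold=2 (running total=7) -> [5 7 3]
Step 4: sold=3 (running total=10) -> [5 9 3]
Step 5: sold=3 (running total=13) -> [5 11 3]
Step 6: sold=3 (running total=16) -> [5 13 3]
Step 7: sold=3 (running total=19) -> [5 15 3]

Answer: 19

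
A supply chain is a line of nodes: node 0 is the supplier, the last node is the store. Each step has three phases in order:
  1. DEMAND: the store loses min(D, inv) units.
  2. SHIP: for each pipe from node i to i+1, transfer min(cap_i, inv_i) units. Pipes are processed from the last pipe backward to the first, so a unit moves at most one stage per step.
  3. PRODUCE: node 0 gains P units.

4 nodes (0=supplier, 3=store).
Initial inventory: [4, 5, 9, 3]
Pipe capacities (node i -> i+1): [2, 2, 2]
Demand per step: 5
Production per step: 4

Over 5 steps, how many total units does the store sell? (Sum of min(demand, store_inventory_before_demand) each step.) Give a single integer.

Step 1: sold=3 (running total=3) -> [6 5 9 2]
Step 2: sold=2 (running total=5) -> [8 5 9 2]
Step 3: sold=2 (running total=7) -> [10 5 9 2]
Step 4: sold=2 (running total=9) -> [12 5 9 2]
Step 5: sold=2 (running total=11) -> [14 5 9 2]

Answer: 11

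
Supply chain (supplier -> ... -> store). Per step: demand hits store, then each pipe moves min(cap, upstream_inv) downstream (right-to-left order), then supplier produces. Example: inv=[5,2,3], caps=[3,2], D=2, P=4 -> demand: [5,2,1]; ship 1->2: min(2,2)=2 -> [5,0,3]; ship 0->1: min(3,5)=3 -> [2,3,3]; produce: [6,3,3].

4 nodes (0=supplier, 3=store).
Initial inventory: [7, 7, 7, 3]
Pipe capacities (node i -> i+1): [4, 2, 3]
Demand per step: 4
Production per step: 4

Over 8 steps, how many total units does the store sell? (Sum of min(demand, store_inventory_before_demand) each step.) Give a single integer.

Answer: 22

Derivation:
Step 1: sold=3 (running total=3) -> [7 9 6 3]
Step 2: sold=3 (running total=6) -> [7 11 5 3]
Step 3: sold=3 (running total=9) -> [7 13 4 3]
Step 4: sold=3 (running total=12) -> [7 15 3 3]
Step 5: sold=3 (running total=15) -> [7 17 2 3]
Step 6: sold=3 (running total=18) -> [7 19 2 2]
Step 7: sold=2 (running total=20) -> [7 21 2 2]
Step 8: sold=2 (running total=22) -> [7 23 2 2]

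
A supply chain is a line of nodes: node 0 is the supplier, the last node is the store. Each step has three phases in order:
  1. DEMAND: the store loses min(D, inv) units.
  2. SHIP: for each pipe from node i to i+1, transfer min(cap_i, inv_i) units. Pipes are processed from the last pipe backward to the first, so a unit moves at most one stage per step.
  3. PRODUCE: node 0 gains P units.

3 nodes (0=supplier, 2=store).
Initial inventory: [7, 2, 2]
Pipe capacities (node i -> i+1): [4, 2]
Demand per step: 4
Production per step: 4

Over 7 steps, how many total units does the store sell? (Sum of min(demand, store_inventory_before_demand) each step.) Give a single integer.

Answer: 14

Derivation:
Step 1: sold=2 (running total=2) -> [7 4 2]
Step 2: sold=2 (running total=4) -> [7 6 2]
Step 3: sold=2 (running total=6) -> [7 8 2]
Step 4: sold=2 (running total=8) -> [7 10 2]
Step 5: sold=2 (running total=10) -> [7 12 2]
Step 6: sold=2 (running total=12) -> [7 14 2]
Step 7: sold=2 (running total=14) -> [7 16 2]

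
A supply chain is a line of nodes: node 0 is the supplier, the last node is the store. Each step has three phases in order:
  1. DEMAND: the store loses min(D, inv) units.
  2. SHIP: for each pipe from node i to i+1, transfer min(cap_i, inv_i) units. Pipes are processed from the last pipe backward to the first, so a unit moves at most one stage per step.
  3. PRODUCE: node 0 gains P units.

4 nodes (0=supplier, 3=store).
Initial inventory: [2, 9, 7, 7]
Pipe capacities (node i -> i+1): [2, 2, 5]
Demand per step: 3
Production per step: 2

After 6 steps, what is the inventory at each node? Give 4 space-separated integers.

Step 1: demand=3,sold=3 ship[2->3]=5 ship[1->2]=2 ship[0->1]=2 prod=2 -> inv=[2 9 4 9]
Step 2: demand=3,sold=3 ship[2->3]=4 ship[1->2]=2 ship[0->1]=2 prod=2 -> inv=[2 9 2 10]
Step 3: demand=3,sold=3 ship[2->3]=2 ship[1->2]=2 ship[0->1]=2 prod=2 -> inv=[2 9 2 9]
Step 4: demand=3,sold=3 ship[2->3]=2 ship[1->2]=2 ship[0->1]=2 prod=2 -> inv=[2 9 2 8]
Step 5: demand=3,sold=3 ship[2->3]=2 ship[1->2]=2 ship[0->1]=2 prod=2 -> inv=[2 9 2 7]
Step 6: demand=3,sold=3 ship[2->3]=2 ship[1->2]=2 ship[0->1]=2 prod=2 -> inv=[2 9 2 6]

2 9 2 6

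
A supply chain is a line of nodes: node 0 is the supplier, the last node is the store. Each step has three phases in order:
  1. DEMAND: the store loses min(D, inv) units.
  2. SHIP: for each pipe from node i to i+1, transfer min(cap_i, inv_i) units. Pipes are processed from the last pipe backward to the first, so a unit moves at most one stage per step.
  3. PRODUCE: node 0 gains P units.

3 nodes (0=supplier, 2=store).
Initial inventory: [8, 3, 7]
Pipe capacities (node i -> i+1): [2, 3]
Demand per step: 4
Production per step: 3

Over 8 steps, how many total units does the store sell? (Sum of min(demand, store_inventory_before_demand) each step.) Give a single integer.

Answer: 22

Derivation:
Step 1: sold=4 (running total=4) -> [9 2 6]
Step 2: sold=4 (running total=8) -> [10 2 4]
Step 3: sold=4 (running total=12) -> [11 2 2]
Step 4: sold=2 (running total=14) -> [12 2 2]
Step 5: sold=2 (running total=16) -> [13 2 2]
Step 6: sold=2 (running total=18) -> [14 2 2]
Step 7: sold=2 (running total=20) -> [15 2 2]
Step 8: sold=2 (running total=22) -> [16 2 2]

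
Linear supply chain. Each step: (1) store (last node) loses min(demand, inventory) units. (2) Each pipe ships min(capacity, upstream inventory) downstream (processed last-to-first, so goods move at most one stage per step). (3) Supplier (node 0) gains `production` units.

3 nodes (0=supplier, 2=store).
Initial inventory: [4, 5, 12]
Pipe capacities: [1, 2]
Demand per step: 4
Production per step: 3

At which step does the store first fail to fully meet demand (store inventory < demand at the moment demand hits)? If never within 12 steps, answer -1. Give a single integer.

Step 1: demand=4,sold=4 ship[1->2]=2 ship[0->1]=1 prod=3 -> [6 4 10]
Step 2: demand=4,sold=4 ship[1->2]=2 ship[0->1]=1 prod=3 -> [8 3 8]
Step 3: demand=4,sold=4 ship[1->2]=2 ship[0->1]=1 prod=3 -> [10 2 6]
Step 4: demand=4,sold=4 ship[1->2]=2 ship[0->1]=1 prod=3 -> [12 1 4]
Step 5: demand=4,sold=4 ship[1->2]=1 ship[0->1]=1 prod=3 -> [14 1 1]
Step 6: demand=4,sold=1 ship[1->2]=1 ship[0->1]=1 prod=3 -> [16 1 1]
Step 7: demand=4,sold=1 ship[1->2]=1 ship[0->1]=1 prod=3 -> [18 1 1]
Step 8: demand=4,sold=1 ship[1->2]=1 ship[0->1]=1 prod=3 -> [20 1 1]
Step 9: demand=4,sold=1 ship[1->2]=1 ship[0->1]=1 prod=3 -> [22 1 1]
Step 10: demand=4,sold=1 ship[1->2]=1 ship[0->1]=1 prod=3 -> [24 1 1]
Step 11: demand=4,sold=1 ship[1->2]=1 ship[0->1]=1 prod=3 -> [26 1 1]
Step 12: demand=4,sold=1 ship[1->2]=1 ship[0->1]=1 prod=3 -> [28 1 1]
First stockout at step 6

6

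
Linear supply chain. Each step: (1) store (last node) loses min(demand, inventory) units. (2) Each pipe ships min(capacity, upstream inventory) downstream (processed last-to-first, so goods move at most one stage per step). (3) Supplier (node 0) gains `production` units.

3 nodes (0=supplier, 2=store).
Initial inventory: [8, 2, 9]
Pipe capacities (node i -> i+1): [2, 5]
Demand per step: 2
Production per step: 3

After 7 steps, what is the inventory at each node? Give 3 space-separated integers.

Step 1: demand=2,sold=2 ship[1->2]=2 ship[0->1]=2 prod=3 -> inv=[9 2 9]
Step 2: demand=2,sold=2 ship[1->2]=2 ship[0->1]=2 prod=3 -> inv=[10 2 9]
Step 3: demand=2,sold=2 ship[1->2]=2 ship[0->1]=2 prod=3 -> inv=[11 2 9]
Step 4: demand=2,sold=2 ship[1->2]=2 ship[0->1]=2 prod=3 -> inv=[12 2 9]
Step 5: demand=2,sold=2 ship[1->2]=2 ship[0->1]=2 prod=3 -> inv=[13 2 9]
Step 6: demand=2,sold=2 ship[1->2]=2 ship[0->1]=2 prod=3 -> inv=[14 2 9]
Step 7: demand=2,sold=2 ship[1->2]=2 ship[0->1]=2 prod=3 -> inv=[15 2 9]

15 2 9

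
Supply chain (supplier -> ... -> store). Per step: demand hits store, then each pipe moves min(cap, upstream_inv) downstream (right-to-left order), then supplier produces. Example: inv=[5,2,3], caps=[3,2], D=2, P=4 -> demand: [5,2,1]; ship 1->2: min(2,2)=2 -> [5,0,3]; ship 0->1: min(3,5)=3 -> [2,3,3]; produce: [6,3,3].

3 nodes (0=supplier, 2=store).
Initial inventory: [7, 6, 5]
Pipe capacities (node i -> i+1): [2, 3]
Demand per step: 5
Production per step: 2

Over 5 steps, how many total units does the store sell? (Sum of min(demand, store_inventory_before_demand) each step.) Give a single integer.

Answer: 17

Derivation:
Step 1: sold=5 (running total=5) -> [7 5 3]
Step 2: sold=3 (running total=8) -> [7 4 3]
Step 3: sold=3 (running total=11) -> [7 3 3]
Step 4: sold=3 (running total=14) -> [7 2 3]
Step 5: sold=3 (running total=17) -> [7 2 2]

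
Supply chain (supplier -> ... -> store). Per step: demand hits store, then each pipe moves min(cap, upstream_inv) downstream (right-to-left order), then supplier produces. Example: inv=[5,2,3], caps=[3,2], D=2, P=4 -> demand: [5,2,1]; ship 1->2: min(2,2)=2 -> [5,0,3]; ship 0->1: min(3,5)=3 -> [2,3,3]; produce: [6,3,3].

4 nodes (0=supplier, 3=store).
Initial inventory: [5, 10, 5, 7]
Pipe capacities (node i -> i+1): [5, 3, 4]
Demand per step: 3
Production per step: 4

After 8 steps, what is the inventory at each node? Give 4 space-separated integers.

Step 1: demand=3,sold=3 ship[2->3]=4 ship[1->2]=3 ship[0->1]=5 prod=4 -> inv=[4 12 4 8]
Step 2: demand=3,sold=3 ship[2->3]=4 ship[1->2]=3 ship[0->1]=4 prod=4 -> inv=[4 13 3 9]
Step 3: demand=3,sold=3 ship[2->3]=3 ship[1->2]=3 ship[0->1]=4 prod=4 -> inv=[4 14 3 9]
Step 4: demand=3,sold=3 ship[2->3]=3 ship[1->2]=3 ship[0->1]=4 prod=4 -> inv=[4 15 3 9]
Step 5: demand=3,sold=3 ship[2->3]=3 ship[1->2]=3 ship[0->1]=4 prod=4 -> inv=[4 16 3 9]
Step 6: demand=3,sold=3 ship[2->3]=3 ship[1->2]=3 ship[0->1]=4 prod=4 -> inv=[4 17 3 9]
Step 7: demand=3,sold=3 ship[2->3]=3 ship[1->2]=3 ship[0->1]=4 prod=4 -> inv=[4 18 3 9]
Step 8: demand=3,sold=3 ship[2->3]=3 ship[1->2]=3 ship[0->1]=4 prod=4 -> inv=[4 19 3 9]

4 19 3 9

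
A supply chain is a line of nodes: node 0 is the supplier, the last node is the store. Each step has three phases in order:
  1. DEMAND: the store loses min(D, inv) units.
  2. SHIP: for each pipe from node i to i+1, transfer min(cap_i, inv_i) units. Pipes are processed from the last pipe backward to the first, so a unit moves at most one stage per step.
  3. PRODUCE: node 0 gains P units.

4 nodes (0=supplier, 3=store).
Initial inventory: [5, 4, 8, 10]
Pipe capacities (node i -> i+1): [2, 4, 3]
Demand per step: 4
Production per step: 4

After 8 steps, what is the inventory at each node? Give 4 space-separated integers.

Step 1: demand=4,sold=4 ship[2->3]=3 ship[1->2]=4 ship[0->1]=2 prod=4 -> inv=[7 2 9 9]
Step 2: demand=4,sold=4 ship[2->3]=3 ship[1->2]=2 ship[0->1]=2 prod=4 -> inv=[9 2 8 8]
Step 3: demand=4,sold=4 ship[2->3]=3 ship[1->2]=2 ship[0->1]=2 prod=4 -> inv=[11 2 7 7]
Step 4: demand=4,sold=4 ship[2->3]=3 ship[1->2]=2 ship[0->1]=2 prod=4 -> inv=[13 2 6 6]
Step 5: demand=4,sold=4 ship[2->3]=3 ship[1->2]=2 ship[0->1]=2 prod=4 -> inv=[15 2 5 5]
Step 6: demand=4,sold=4 ship[2->3]=3 ship[1->2]=2 ship[0->1]=2 prod=4 -> inv=[17 2 4 4]
Step 7: demand=4,sold=4 ship[2->3]=3 ship[1->2]=2 ship[0->1]=2 prod=4 -> inv=[19 2 3 3]
Step 8: demand=4,sold=3 ship[2->3]=3 ship[1->2]=2 ship[0->1]=2 prod=4 -> inv=[21 2 2 3]

21 2 2 3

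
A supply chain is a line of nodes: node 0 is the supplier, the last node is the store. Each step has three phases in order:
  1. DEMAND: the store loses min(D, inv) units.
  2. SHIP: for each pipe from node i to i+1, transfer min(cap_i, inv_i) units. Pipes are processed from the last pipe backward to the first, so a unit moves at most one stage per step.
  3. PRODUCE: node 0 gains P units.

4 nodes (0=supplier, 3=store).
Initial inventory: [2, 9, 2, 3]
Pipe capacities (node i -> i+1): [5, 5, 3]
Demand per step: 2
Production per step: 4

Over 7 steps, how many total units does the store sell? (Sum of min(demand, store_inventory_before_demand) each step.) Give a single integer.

Step 1: sold=2 (running total=2) -> [4 6 5 3]
Step 2: sold=2 (running total=4) -> [4 5 7 4]
Step 3: sold=2 (running total=6) -> [4 4 9 5]
Step 4: sold=2 (running total=8) -> [4 4 10 6]
Step 5: sold=2 (running total=10) -> [4 4 11 7]
Step 6: sold=2 (running total=12) -> [4 4 12 8]
Step 7: sold=2 (running total=14) -> [4 4 13 9]

Answer: 14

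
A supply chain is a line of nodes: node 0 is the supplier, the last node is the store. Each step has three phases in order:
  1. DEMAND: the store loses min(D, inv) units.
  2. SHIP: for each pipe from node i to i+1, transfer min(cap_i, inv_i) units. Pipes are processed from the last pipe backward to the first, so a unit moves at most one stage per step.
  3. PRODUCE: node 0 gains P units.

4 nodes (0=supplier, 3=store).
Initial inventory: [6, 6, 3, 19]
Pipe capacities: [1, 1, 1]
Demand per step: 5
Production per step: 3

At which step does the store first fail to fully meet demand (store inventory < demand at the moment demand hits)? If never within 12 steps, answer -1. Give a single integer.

Step 1: demand=5,sold=5 ship[2->3]=1 ship[1->2]=1 ship[0->1]=1 prod=3 -> [8 6 3 15]
Step 2: demand=5,sold=5 ship[2->3]=1 ship[1->2]=1 ship[0->1]=1 prod=3 -> [10 6 3 11]
Step 3: demand=5,sold=5 ship[2->3]=1 ship[1->2]=1 ship[0->1]=1 prod=3 -> [12 6 3 7]
Step 4: demand=5,sold=5 ship[2->3]=1 ship[1->2]=1 ship[0->1]=1 prod=3 -> [14 6 3 3]
Step 5: demand=5,sold=3 ship[2->3]=1 ship[1->2]=1 ship[0->1]=1 prod=3 -> [16 6 3 1]
Step 6: demand=5,sold=1 ship[2->3]=1 ship[1->2]=1 ship[0->1]=1 prod=3 -> [18 6 3 1]
Step 7: demand=5,sold=1 ship[2->3]=1 ship[1->2]=1 ship[0->1]=1 prod=3 -> [20 6 3 1]
Step 8: demand=5,sold=1 ship[2->3]=1 ship[1->2]=1 ship[0->1]=1 prod=3 -> [22 6 3 1]
Step 9: demand=5,sold=1 ship[2->3]=1 ship[1->2]=1 ship[0->1]=1 prod=3 -> [24 6 3 1]
Step 10: demand=5,sold=1 ship[2->3]=1 ship[1->2]=1 ship[0->1]=1 prod=3 -> [26 6 3 1]
Step 11: demand=5,sold=1 ship[2->3]=1 ship[1->2]=1 ship[0->1]=1 prod=3 -> [28 6 3 1]
Step 12: demand=5,sold=1 ship[2->3]=1 ship[1->2]=1 ship[0->1]=1 prod=3 -> [30 6 3 1]
First stockout at step 5

5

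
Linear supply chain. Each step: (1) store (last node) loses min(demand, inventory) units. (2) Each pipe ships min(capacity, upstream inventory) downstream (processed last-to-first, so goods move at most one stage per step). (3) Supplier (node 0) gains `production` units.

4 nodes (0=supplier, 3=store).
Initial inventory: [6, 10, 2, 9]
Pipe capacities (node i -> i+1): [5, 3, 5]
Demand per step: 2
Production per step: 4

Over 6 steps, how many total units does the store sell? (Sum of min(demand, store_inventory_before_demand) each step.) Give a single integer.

Step 1: sold=2 (running total=2) -> [5 12 3 9]
Step 2: sold=2 (running total=4) -> [4 14 3 10]
Step 3: sold=2 (running total=6) -> [4 15 3 11]
Step 4: sold=2 (running total=8) -> [4 16 3 12]
Step 5: sold=2 (running total=10) -> [4 17 3 13]
Step 6: sold=2 (running total=12) -> [4 18 3 14]

Answer: 12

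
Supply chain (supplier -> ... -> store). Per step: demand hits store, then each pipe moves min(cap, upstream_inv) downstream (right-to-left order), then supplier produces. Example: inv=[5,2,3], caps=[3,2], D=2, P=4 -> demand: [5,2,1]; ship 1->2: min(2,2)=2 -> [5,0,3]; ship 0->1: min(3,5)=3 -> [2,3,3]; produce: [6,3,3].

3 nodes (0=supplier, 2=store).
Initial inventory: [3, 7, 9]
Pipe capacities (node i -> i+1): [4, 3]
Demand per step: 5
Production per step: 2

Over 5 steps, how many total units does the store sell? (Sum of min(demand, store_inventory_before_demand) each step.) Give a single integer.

Answer: 21

Derivation:
Step 1: sold=5 (running total=5) -> [2 7 7]
Step 2: sold=5 (running total=10) -> [2 6 5]
Step 3: sold=5 (running total=15) -> [2 5 3]
Step 4: sold=3 (running total=18) -> [2 4 3]
Step 5: sold=3 (running total=21) -> [2 3 3]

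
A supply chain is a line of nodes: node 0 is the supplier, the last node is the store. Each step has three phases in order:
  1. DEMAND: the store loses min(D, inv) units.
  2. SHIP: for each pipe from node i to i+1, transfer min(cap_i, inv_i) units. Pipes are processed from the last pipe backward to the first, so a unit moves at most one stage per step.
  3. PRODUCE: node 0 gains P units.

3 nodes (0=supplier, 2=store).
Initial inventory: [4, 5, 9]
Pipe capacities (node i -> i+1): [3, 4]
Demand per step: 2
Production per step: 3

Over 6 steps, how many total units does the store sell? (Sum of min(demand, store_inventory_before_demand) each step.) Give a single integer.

Step 1: sold=2 (running total=2) -> [4 4 11]
Step 2: sold=2 (running total=4) -> [4 3 13]
Step 3: sold=2 (running total=6) -> [4 3 14]
Step 4: sold=2 (running total=8) -> [4 3 15]
Step 5: sold=2 (running total=10) -> [4 3 16]
Step 6: sold=2 (running total=12) -> [4 3 17]

Answer: 12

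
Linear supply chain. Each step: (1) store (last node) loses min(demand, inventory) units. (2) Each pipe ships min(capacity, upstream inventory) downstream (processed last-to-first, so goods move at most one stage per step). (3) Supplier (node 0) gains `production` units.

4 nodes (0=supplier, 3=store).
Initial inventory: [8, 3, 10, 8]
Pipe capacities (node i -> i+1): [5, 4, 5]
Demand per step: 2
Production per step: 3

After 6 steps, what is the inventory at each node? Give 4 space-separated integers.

Step 1: demand=2,sold=2 ship[2->3]=5 ship[1->2]=3 ship[0->1]=5 prod=3 -> inv=[6 5 8 11]
Step 2: demand=2,sold=2 ship[2->3]=5 ship[1->2]=4 ship[0->1]=5 prod=3 -> inv=[4 6 7 14]
Step 3: demand=2,sold=2 ship[2->3]=5 ship[1->2]=4 ship[0->1]=4 prod=3 -> inv=[3 6 6 17]
Step 4: demand=2,sold=2 ship[2->3]=5 ship[1->2]=4 ship[0->1]=3 prod=3 -> inv=[3 5 5 20]
Step 5: demand=2,sold=2 ship[2->3]=5 ship[1->2]=4 ship[0->1]=3 prod=3 -> inv=[3 4 4 23]
Step 6: demand=2,sold=2 ship[2->3]=4 ship[1->2]=4 ship[0->1]=3 prod=3 -> inv=[3 3 4 25]

3 3 4 25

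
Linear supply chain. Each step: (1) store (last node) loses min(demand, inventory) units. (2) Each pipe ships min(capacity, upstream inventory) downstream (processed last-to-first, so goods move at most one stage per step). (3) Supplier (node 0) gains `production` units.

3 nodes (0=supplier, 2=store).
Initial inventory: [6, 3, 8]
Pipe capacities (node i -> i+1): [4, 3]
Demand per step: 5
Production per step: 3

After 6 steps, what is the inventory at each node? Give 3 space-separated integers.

Step 1: demand=5,sold=5 ship[1->2]=3 ship[0->1]=4 prod=3 -> inv=[5 4 6]
Step 2: demand=5,sold=5 ship[1->2]=3 ship[0->1]=4 prod=3 -> inv=[4 5 4]
Step 3: demand=5,sold=4 ship[1->2]=3 ship[0->1]=4 prod=3 -> inv=[3 6 3]
Step 4: demand=5,sold=3 ship[1->2]=3 ship[0->1]=3 prod=3 -> inv=[3 6 3]
Step 5: demand=5,sold=3 ship[1->2]=3 ship[0->1]=3 prod=3 -> inv=[3 6 3]
Step 6: demand=5,sold=3 ship[1->2]=3 ship[0->1]=3 prod=3 -> inv=[3 6 3]

3 6 3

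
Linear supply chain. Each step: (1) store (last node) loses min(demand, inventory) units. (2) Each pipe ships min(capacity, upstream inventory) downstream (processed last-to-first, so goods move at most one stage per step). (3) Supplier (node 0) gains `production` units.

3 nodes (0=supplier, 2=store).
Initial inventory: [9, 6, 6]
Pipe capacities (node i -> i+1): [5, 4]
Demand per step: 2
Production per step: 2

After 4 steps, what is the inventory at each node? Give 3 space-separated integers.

Step 1: demand=2,sold=2 ship[1->2]=4 ship[0->1]=5 prod=2 -> inv=[6 7 8]
Step 2: demand=2,sold=2 ship[1->2]=4 ship[0->1]=5 prod=2 -> inv=[3 8 10]
Step 3: demand=2,sold=2 ship[1->2]=4 ship[0->1]=3 prod=2 -> inv=[2 7 12]
Step 4: demand=2,sold=2 ship[1->2]=4 ship[0->1]=2 prod=2 -> inv=[2 5 14]

2 5 14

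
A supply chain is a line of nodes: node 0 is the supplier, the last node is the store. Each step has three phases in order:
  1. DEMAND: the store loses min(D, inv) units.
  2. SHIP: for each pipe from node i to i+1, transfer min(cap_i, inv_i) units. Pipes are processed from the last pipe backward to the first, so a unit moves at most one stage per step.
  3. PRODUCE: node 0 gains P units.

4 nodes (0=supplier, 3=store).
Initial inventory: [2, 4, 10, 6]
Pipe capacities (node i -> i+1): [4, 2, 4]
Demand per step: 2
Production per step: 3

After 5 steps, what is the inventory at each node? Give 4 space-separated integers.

Step 1: demand=2,sold=2 ship[2->3]=4 ship[1->2]=2 ship[0->1]=2 prod=3 -> inv=[3 4 8 8]
Step 2: demand=2,sold=2 ship[2->3]=4 ship[1->2]=2 ship[0->1]=3 prod=3 -> inv=[3 5 6 10]
Step 3: demand=2,sold=2 ship[2->3]=4 ship[1->2]=2 ship[0->1]=3 prod=3 -> inv=[3 6 4 12]
Step 4: demand=2,sold=2 ship[2->3]=4 ship[1->2]=2 ship[0->1]=3 prod=3 -> inv=[3 7 2 14]
Step 5: demand=2,sold=2 ship[2->3]=2 ship[1->2]=2 ship[0->1]=3 prod=3 -> inv=[3 8 2 14]

3 8 2 14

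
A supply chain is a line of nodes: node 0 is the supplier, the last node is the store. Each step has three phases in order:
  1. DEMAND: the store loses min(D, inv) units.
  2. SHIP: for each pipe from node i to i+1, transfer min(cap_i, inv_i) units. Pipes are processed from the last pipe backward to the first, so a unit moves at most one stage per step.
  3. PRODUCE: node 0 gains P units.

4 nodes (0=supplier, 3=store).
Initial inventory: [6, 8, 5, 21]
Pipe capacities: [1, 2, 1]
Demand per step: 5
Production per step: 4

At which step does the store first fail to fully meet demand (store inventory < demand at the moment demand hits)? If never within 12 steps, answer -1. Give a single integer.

Step 1: demand=5,sold=5 ship[2->3]=1 ship[1->2]=2 ship[0->1]=1 prod=4 -> [9 7 6 17]
Step 2: demand=5,sold=5 ship[2->3]=1 ship[1->2]=2 ship[0->1]=1 prod=4 -> [12 6 7 13]
Step 3: demand=5,sold=5 ship[2->3]=1 ship[1->2]=2 ship[0->1]=1 prod=4 -> [15 5 8 9]
Step 4: demand=5,sold=5 ship[2->3]=1 ship[1->2]=2 ship[0->1]=1 prod=4 -> [18 4 9 5]
Step 5: demand=5,sold=5 ship[2->3]=1 ship[1->2]=2 ship[0->1]=1 prod=4 -> [21 3 10 1]
Step 6: demand=5,sold=1 ship[2->3]=1 ship[1->2]=2 ship[0->1]=1 prod=4 -> [24 2 11 1]
Step 7: demand=5,sold=1 ship[2->3]=1 ship[1->2]=2 ship[0->1]=1 prod=4 -> [27 1 12 1]
Step 8: demand=5,sold=1 ship[2->3]=1 ship[1->2]=1 ship[0->1]=1 prod=4 -> [30 1 12 1]
Step 9: demand=5,sold=1 ship[2->3]=1 ship[1->2]=1 ship[0->1]=1 prod=4 -> [33 1 12 1]
Step 10: demand=5,sold=1 ship[2->3]=1 ship[1->2]=1 ship[0->1]=1 prod=4 -> [36 1 12 1]
Step 11: demand=5,sold=1 ship[2->3]=1 ship[1->2]=1 ship[0->1]=1 prod=4 -> [39 1 12 1]
Step 12: demand=5,sold=1 ship[2->3]=1 ship[1->2]=1 ship[0->1]=1 prod=4 -> [42 1 12 1]
First stockout at step 6

6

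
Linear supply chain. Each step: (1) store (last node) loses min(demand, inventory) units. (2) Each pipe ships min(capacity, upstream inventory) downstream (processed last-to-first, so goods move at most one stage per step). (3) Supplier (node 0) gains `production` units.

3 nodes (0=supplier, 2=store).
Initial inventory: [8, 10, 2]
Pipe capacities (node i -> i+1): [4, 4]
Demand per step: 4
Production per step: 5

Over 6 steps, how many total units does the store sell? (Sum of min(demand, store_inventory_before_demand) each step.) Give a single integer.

Answer: 22

Derivation:
Step 1: sold=2 (running total=2) -> [9 10 4]
Step 2: sold=4 (running total=6) -> [10 10 4]
Step 3: sold=4 (running total=10) -> [11 10 4]
Step 4: sold=4 (running total=14) -> [12 10 4]
Step 5: sold=4 (running total=18) -> [13 10 4]
Step 6: sold=4 (running total=22) -> [14 10 4]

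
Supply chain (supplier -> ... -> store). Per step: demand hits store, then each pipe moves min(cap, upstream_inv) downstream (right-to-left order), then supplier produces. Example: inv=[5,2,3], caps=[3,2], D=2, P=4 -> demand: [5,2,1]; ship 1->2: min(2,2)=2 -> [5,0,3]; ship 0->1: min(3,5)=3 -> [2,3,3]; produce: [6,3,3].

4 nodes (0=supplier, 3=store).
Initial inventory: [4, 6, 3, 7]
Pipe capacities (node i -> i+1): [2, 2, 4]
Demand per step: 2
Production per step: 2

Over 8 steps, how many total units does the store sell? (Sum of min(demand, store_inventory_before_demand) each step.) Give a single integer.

Answer: 16

Derivation:
Step 1: sold=2 (running total=2) -> [4 6 2 8]
Step 2: sold=2 (running total=4) -> [4 6 2 8]
Step 3: sold=2 (running total=6) -> [4 6 2 8]
Step 4: sold=2 (running total=8) -> [4 6 2 8]
Step 5: sold=2 (running total=10) -> [4 6 2 8]
Step 6: sold=2 (running total=12) -> [4 6 2 8]
Step 7: sold=2 (running total=14) -> [4 6 2 8]
Step 8: sold=2 (running total=16) -> [4 6 2 8]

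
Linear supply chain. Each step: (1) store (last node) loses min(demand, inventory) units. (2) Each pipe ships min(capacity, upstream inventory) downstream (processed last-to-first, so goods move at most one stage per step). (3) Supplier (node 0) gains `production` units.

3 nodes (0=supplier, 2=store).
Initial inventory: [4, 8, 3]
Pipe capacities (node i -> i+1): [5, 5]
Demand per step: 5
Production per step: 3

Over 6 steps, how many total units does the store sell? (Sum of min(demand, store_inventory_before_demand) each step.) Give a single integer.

Answer: 24

Derivation:
Step 1: sold=3 (running total=3) -> [3 7 5]
Step 2: sold=5 (running total=8) -> [3 5 5]
Step 3: sold=5 (running total=13) -> [3 3 5]
Step 4: sold=5 (running total=18) -> [3 3 3]
Step 5: sold=3 (running total=21) -> [3 3 3]
Step 6: sold=3 (running total=24) -> [3 3 3]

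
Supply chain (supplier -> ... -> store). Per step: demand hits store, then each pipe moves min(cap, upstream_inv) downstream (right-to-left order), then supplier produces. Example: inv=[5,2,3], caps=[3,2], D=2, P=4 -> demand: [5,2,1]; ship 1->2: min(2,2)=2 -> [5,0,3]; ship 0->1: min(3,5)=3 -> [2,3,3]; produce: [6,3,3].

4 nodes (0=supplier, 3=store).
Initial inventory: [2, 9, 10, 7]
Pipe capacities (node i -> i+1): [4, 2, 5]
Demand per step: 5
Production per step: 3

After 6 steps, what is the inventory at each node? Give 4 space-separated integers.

Step 1: demand=5,sold=5 ship[2->3]=5 ship[1->2]=2 ship[0->1]=2 prod=3 -> inv=[3 9 7 7]
Step 2: demand=5,sold=5 ship[2->3]=5 ship[1->2]=2 ship[0->1]=3 prod=3 -> inv=[3 10 4 7]
Step 3: demand=5,sold=5 ship[2->3]=4 ship[1->2]=2 ship[0->1]=3 prod=3 -> inv=[3 11 2 6]
Step 4: demand=5,sold=5 ship[2->3]=2 ship[1->2]=2 ship[0->1]=3 prod=3 -> inv=[3 12 2 3]
Step 5: demand=5,sold=3 ship[2->3]=2 ship[1->2]=2 ship[0->1]=3 prod=3 -> inv=[3 13 2 2]
Step 6: demand=5,sold=2 ship[2->3]=2 ship[1->2]=2 ship[0->1]=3 prod=3 -> inv=[3 14 2 2]

3 14 2 2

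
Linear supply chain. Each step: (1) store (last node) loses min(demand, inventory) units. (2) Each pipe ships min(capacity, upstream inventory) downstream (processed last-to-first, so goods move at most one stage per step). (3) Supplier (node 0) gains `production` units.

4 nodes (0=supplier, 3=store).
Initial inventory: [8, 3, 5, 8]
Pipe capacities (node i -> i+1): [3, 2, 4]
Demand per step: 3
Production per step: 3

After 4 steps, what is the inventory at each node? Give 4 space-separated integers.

Step 1: demand=3,sold=3 ship[2->3]=4 ship[1->2]=2 ship[0->1]=3 prod=3 -> inv=[8 4 3 9]
Step 2: demand=3,sold=3 ship[2->3]=3 ship[1->2]=2 ship[0->1]=3 prod=3 -> inv=[8 5 2 9]
Step 3: demand=3,sold=3 ship[2->3]=2 ship[1->2]=2 ship[0->1]=3 prod=3 -> inv=[8 6 2 8]
Step 4: demand=3,sold=3 ship[2->3]=2 ship[1->2]=2 ship[0->1]=3 prod=3 -> inv=[8 7 2 7]

8 7 2 7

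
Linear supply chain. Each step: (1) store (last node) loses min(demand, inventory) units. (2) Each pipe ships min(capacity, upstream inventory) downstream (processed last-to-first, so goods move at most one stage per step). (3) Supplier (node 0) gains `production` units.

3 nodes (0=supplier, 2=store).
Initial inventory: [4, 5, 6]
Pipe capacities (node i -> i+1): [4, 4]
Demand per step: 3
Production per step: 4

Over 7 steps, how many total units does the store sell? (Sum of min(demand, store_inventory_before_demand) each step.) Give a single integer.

Answer: 21

Derivation:
Step 1: sold=3 (running total=3) -> [4 5 7]
Step 2: sold=3 (running total=6) -> [4 5 8]
Step 3: sold=3 (running total=9) -> [4 5 9]
Step 4: sold=3 (running total=12) -> [4 5 10]
Step 5: sold=3 (running total=15) -> [4 5 11]
Step 6: sold=3 (running total=18) -> [4 5 12]
Step 7: sold=3 (running total=21) -> [4 5 13]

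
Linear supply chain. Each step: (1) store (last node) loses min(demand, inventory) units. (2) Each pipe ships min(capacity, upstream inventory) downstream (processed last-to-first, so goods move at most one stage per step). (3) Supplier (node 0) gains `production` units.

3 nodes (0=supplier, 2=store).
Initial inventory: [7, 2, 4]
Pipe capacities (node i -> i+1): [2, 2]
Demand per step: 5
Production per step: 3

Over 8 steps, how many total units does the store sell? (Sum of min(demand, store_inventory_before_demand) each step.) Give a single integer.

Step 1: sold=4 (running total=4) -> [8 2 2]
Step 2: sold=2 (running total=6) -> [9 2 2]
Step 3: sold=2 (running total=8) -> [10 2 2]
Step 4: sold=2 (running total=10) -> [11 2 2]
Step 5: sold=2 (running total=12) -> [12 2 2]
Step 6: sold=2 (running total=14) -> [13 2 2]
Step 7: sold=2 (running total=16) -> [14 2 2]
Step 8: sold=2 (running total=18) -> [15 2 2]

Answer: 18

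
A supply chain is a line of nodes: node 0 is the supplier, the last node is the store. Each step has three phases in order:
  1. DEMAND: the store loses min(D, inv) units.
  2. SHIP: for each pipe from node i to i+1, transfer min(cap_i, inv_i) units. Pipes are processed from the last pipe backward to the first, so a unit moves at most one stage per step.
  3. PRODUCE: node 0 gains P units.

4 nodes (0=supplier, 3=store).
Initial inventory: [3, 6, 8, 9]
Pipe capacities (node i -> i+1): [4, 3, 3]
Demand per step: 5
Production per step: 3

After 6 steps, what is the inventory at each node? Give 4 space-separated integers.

Step 1: demand=5,sold=5 ship[2->3]=3 ship[1->2]=3 ship[0->1]=3 prod=3 -> inv=[3 6 8 7]
Step 2: demand=5,sold=5 ship[2->3]=3 ship[1->2]=3 ship[0->1]=3 prod=3 -> inv=[3 6 8 5]
Step 3: demand=5,sold=5 ship[2->3]=3 ship[1->2]=3 ship[0->1]=3 prod=3 -> inv=[3 6 8 3]
Step 4: demand=5,sold=3 ship[2->3]=3 ship[1->2]=3 ship[0->1]=3 prod=3 -> inv=[3 6 8 3]
Step 5: demand=5,sold=3 ship[2->3]=3 ship[1->2]=3 ship[0->1]=3 prod=3 -> inv=[3 6 8 3]
Step 6: demand=5,sold=3 ship[2->3]=3 ship[1->2]=3 ship[0->1]=3 prod=3 -> inv=[3 6 8 3]

3 6 8 3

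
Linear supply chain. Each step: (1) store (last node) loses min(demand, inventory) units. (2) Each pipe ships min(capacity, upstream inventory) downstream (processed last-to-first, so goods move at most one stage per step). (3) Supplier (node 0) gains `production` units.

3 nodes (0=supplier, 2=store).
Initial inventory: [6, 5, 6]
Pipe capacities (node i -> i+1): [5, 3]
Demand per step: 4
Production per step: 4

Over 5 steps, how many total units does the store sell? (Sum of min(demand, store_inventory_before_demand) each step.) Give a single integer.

Answer: 18

Derivation:
Step 1: sold=4 (running total=4) -> [5 7 5]
Step 2: sold=4 (running total=8) -> [4 9 4]
Step 3: sold=4 (running total=12) -> [4 10 3]
Step 4: sold=3 (running total=15) -> [4 11 3]
Step 5: sold=3 (running total=18) -> [4 12 3]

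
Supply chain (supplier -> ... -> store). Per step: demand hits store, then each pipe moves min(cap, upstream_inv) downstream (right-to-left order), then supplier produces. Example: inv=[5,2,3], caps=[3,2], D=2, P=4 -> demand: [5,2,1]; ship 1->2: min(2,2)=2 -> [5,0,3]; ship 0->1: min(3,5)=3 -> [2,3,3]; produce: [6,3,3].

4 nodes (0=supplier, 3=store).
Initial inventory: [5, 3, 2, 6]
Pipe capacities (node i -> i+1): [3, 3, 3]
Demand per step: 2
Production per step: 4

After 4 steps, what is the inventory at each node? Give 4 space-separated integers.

Step 1: demand=2,sold=2 ship[2->3]=2 ship[1->2]=3 ship[0->1]=3 prod=4 -> inv=[6 3 3 6]
Step 2: demand=2,sold=2 ship[2->3]=3 ship[1->2]=3 ship[0->1]=3 prod=4 -> inv=[7 3 3 7]
Step 3: demand=2,sold=2 ship[2->3]=3 ship[1->2]=3 ship[0->1]=3 prod=4 -> inv=[8 3 3 8]
Step 4: demand=2,sold=2 ship[2->3]=3 ship[1->2]=3 ship[0->1]=3 prod=4 -> inv=[9 3 3 9]

9 3 3 9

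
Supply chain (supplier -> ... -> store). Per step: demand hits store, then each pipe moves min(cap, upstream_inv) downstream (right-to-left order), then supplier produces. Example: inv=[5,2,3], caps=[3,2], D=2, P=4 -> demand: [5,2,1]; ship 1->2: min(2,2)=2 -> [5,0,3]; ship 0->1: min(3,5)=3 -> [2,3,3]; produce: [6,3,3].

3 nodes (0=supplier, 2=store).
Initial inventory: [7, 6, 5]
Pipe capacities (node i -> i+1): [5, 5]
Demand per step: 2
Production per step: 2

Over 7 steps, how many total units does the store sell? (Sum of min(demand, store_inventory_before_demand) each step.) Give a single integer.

Step 1: sold=2 (running total=2) -> [4 6 8]
Step 2: sold=2 (running total=4) -> [2 5 11]
Step 3: sold=2 (running total=6) -> [2 2 14]
Step 4: sold=2 (running total=8) -> [2 2 14]
Step 5: sold=2 (running total=10) -> [2 2 14]
Step 6: sold=2 (running total=12) -> [2 2 14]
Step 7: sold=2 (running total=14) -> [2 2 14]

Answer: 14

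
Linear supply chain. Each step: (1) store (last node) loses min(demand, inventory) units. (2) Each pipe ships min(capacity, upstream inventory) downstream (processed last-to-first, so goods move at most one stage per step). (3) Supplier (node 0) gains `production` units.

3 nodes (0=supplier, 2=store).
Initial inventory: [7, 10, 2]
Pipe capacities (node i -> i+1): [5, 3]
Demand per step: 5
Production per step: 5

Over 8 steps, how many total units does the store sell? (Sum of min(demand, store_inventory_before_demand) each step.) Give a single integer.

Step 1: sold=2 (running total=2) -> [7 12 3]
Step 2: sold=3 (running total=5) -> [7 14 3]
Step 3: sold=3 (running total=8) -> [7 16 3]
Step 4: sold=3 (running total=11) -> [7 18 3]
Step 5: sold=3 (running total=14) -> [7 20 3]
Step 6: sold=3 (running total=17) -> [7 22 3]
Step 7: sold=3 (running total=20) -> [7 24 3]
Step 8: sold=3 (running total=23) -> [7 26 3]

Answer: 23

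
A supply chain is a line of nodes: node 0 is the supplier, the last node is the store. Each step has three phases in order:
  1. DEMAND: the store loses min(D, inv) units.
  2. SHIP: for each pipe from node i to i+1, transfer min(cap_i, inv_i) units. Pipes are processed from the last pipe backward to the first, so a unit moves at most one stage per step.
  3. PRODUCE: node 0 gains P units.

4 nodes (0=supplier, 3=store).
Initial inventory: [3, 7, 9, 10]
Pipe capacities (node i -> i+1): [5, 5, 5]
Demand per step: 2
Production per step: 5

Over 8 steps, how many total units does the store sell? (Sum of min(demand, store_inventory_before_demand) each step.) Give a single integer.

Answer: 16

Derivation:
Step 1: sold=2 (running total=2) -> [5 5 9 13]
Step 2: sold=2 (running total=4) -> [5 5 9 16]
Step 3: sold=2 (running total=6) -> [5 5 9 19]
Step 4: sold=2 (running total=8) -> [5 5 9 22]
Step 5: sold=2 (running total=10) -> [5 5 9 25]
Step 6: sold=2 (running total=12) -> [5 5 9 28]
Step 7: sold=2 (running total=14) -> [5 5 9 31]
Step 8: sold=2 (running total=16) -> [5 5 9 34]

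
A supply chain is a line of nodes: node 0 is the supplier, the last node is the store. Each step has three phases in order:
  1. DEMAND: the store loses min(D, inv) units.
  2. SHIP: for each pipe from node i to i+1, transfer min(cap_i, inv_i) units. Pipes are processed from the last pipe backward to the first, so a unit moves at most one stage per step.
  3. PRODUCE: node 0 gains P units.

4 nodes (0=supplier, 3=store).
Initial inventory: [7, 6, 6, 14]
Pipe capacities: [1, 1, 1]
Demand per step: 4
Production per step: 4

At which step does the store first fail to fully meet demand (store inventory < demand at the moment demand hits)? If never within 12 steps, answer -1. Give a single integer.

Step 1: demand=4,sold=4 ship[2->3]=1 ship[1->2]=1 ship[0->1]=1 prod=4 -> [10 6 6 11]
Step 2: demand=4,sold=4 ship[2->3]=1 ship[1->2]=1 ship[0->1]=1 prod=4 -> [13 6 6 8]
Step 3: demand=4,sold=4 ship[2->3]=1 ship[1->2]=1 ship[0->1]=1 prod=4 -> [16 6 6 5]
Step 4: demand=4,sold=4 ship[2->3]=1 ship[1->2]=1 ship[0->1]=1 prod=4 -> [19 6 6 2]
Step 5: demand=4,sold=2 ship[2->3]=1 ship[1->2]=1 ship[0->1]=1 prod=4 -> [22 6 6 1]
Step 6: demand=4,sold=1 ship[2->3]=1 ship[1->2]=1 ship[0->1]=1 prod=4 -> [25 6 6 1]
Step 7: demand=4,sold=1 ship[2->3]=1 ship[1->2]=1 ship[0->1]=1 prod=4 -> [28 6 6 1]
Step 8: demand=4,sold=1 ship[2->3]=1 ship[1->2]=1 ship[0->1]=1 prod=4 -> [31 6 6 1]
Step 9: demand=4,sold=1 ship[2->3]=1 ship[1->2]=1 ship[0->1]=1 prod=4 -> [34 6 6 1]
Step 10: demand=4,sold=1 ship[2->3]=1 ship[1->2]=1 ship[0->1]=1 prod=4 -> [37 6 6 1]
Step 11: demand=4,sold=1 ship[2->3]=1 ship[1->2]=1 ship[0->1]=1 prod=4 -> [40 6 6 1]
Step 12: demand=4,sold=1 ship[2->3]=1 ship[1->2]=1 ship[0->1]=1 prod=4 -> [43 6 6 1]
First stockout at step 5

5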